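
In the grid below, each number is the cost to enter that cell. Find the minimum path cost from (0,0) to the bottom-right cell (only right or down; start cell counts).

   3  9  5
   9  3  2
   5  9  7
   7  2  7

Path r0c0 r0c1 r1c1 r1c2 r2c2 r3c2: 3 + 9 + 3 + 2 + 7 + 7 = 31.
(Top row then right column would cost 33.)

31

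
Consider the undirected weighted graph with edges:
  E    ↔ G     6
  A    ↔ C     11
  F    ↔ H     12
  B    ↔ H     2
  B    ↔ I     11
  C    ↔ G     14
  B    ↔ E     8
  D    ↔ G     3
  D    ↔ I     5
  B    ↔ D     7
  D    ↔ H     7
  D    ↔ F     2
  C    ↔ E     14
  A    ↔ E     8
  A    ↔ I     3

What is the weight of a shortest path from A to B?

Checking several routes:
A → E → G → D → B: 8 + 6 + 3 + 7 = 24
A → I → D → H → B: 3 + 5 + 7 + 2 = 17
A → I → B: 3 + 11 = 14
A → E → B: 8 + 8 = 16
A → I → D → B: 3 + 5 + 7 = 15
Best route has total 14.

14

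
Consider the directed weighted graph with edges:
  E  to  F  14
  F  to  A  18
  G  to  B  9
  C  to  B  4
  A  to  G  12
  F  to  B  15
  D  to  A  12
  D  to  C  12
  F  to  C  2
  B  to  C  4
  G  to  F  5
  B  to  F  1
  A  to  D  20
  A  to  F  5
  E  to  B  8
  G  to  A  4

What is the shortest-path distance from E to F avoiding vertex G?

Candidate routes:
E-B-F: 8 + 1 = 9
E-F: 14
The minimum is 9.

9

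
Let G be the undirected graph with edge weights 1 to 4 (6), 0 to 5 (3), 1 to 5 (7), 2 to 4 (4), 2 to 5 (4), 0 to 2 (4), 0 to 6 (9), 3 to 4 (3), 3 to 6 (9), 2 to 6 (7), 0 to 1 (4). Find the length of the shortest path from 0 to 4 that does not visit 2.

10

Routes from 0 to 4 avoiding 2:
0 → 5 → 1 → 4: 3 + 7 + 6 = 16
0 → 1 → 4: 4 + 6 = 10
0 → 6 → 3 → 4: 9 + 9 + 3 = 21
Best route has total 10.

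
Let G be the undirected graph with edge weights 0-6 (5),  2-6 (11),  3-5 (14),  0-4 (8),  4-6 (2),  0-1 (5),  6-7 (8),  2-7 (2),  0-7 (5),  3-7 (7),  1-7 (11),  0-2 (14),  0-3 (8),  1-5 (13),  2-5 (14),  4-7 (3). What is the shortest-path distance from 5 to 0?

18

A few of the 5→0 routes:
5 - 2 - 7 - 0: 14 + 2 + 5 = 21
5 - 1 - 0: 13 + 5 = 18
5 - 3 - 0: 14 + 8 = 22
Best route has total 18.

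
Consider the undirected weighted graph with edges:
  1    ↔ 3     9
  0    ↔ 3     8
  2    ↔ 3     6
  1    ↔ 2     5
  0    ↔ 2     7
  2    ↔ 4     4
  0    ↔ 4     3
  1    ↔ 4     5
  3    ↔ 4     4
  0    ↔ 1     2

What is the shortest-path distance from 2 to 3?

6

A few of the 2→3 routes:
2 → 4 → 3: 4 + 4 = 8
2 → 1 → 4 → 3: 5 + 5 + 4 = 14
2 → 1 → 3: 5 + 9 = 14
2 → 0 → 4 → 3: 7 + 3 + 4 = 14
2 → 3: 6
2 → 1 → 0 → 4 → 3: 5 + 2 + 3 + 4 = 14
Shortest: 6.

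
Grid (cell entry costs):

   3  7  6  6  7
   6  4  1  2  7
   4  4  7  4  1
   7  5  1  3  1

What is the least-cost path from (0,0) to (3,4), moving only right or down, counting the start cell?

22

Best path: [0,0] → [1,0] → [1,1] → [1,2] → [1,3] → [2,3] → [2,4] → [3,4]
Cost: 3 + 6 + 4 + 1 + 2 + 4 + 1 + 1 = 22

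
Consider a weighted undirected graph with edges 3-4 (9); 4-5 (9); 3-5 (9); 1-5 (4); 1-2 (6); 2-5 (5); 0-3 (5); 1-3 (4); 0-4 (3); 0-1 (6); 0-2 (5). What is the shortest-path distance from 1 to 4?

Comparing a few candidate routes:
1-2-0-4: 6 + 5 + 3 = 14
1-3-0-4: 4 + 5 + 3 = 12
1-3-4: 4 + 9 = 13
1-5-4: 4 + 9 = 13
1-0-4: 6 + 3 = 9
Shortest: 9.

9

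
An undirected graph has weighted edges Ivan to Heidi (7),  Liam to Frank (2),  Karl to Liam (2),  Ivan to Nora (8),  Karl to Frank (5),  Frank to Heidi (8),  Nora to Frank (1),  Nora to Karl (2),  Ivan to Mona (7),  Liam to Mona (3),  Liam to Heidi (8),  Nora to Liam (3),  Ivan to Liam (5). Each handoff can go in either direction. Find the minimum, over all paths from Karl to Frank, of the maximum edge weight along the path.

2

Some routes from Karl to Frank:
Karl→Liam→Nora→Frank: max(2, 3, 1) = 3
Karl→Nora→Frank: max(2, 1) = 2
Karl→Liam→Frank: max(2, 2) = 2
Karl→Nora→Liam→Frank: max(2, 3, 2) = 3
Smallest bottleneck: 2.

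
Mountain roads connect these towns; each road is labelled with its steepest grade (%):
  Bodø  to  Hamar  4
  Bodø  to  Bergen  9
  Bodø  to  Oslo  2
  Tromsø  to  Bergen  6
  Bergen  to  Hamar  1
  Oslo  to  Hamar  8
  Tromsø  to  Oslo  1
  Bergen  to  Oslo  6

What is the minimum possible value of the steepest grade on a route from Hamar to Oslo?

4

Checking several routes:
Hamar - Bodø - Bergen - Tromsø - Oslo: max(4, 9, 6, 1) = 9
Hamar - Oslo: max(8) = 8
Hamar - Bergen - Tromsø - Oslo: max(1, 6, 1) = 6
Hamar - Bodø - Oslo: max(4, 2) = 4
Hamar - Bergen - Oslo: max(1, 6) = 6
Hamar - Bodø - Bergen - Oslo: max(4, 9, 6) = 9
Best route has worst link 4%.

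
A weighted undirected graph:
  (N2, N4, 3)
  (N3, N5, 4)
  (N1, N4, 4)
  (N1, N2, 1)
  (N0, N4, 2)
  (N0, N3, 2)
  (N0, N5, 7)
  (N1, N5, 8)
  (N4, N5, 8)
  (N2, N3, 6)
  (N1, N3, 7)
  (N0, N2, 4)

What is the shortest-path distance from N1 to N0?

A few of the N1→N0 routes:
N1 → N2 → N3 → N0: 1 + 6 + 2 = 9
N1 → N2 → N4 → N0: 1 + 3 + 2 = 6
N1 → N4 → N0: 4 + 2 = 6
N1 → N3 → N0: 7 + 2 = 9
N1 → N2 → N0: 1 + 4 = 5
The minimum is 5.

5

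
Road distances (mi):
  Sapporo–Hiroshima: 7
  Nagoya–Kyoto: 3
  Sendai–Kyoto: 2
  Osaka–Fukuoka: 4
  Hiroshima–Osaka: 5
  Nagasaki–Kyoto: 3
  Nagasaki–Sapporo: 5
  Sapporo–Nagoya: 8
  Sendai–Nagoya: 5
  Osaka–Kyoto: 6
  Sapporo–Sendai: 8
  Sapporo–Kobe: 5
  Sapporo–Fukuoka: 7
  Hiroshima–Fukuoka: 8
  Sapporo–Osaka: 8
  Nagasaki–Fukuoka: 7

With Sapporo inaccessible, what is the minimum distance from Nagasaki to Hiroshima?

Paths from Nagasaki to Hiroshima avoiding Sapporo:
Nagasaki-Fukuoka-Hiroshima: 7 + 8 = 15
Nagasaki-Kyoto-Osaka-Hiroshima: 3 + 6 + 5 = 14
Nagasaki-Fukuoka-Osaka-Hiroshima: 7 + 4 + 5 = 16
Nagasaki-Kyoto-Osaka-Fukuoka-Hiroshima: 3 + 6 + 4 + 8 = 21
The minimum is 14 mi.

14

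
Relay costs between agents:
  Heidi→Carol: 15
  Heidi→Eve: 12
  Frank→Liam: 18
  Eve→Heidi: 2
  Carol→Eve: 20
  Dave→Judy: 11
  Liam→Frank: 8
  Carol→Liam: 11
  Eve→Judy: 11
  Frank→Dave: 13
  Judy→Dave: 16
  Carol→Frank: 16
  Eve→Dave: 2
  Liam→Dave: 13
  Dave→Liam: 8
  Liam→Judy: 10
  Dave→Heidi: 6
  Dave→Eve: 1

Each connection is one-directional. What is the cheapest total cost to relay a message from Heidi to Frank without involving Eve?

31

Routes from Heidi to Frank avoiding Eve:
Heidi→Carol→Liam→Frank: 15 + 11 + 8 = 34
Heidi→Carol→Frank: 15 + 16 = 31
The minimum is 31.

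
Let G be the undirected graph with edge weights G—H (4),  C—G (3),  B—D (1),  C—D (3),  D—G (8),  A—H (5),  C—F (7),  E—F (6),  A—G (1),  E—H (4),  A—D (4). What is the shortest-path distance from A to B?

Checking several routes:
A → G → H → E → F → C → D → B: 1 + 4 + 4 + 6 + 7 + 3 + 1 = 26
A → D → B: 4 + 1 = 5
A → H → G → D → B: 5 + 4 + 8 + 1 = 18
A → H → G → C → D → B: 5 + 4 + 3 + 3 + 1 = 16
A → G → D → B: 1 + 8 + 1 = 10
A → G → C → D → B: 1 + 3 + 3 + 1 = 8
Best route has total 5.

5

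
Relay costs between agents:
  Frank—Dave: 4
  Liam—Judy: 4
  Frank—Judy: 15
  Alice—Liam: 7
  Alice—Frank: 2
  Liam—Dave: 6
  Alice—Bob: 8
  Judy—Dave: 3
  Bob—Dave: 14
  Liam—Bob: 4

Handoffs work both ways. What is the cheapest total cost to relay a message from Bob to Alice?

8

Some routes from Bob to Alice:
Bob -> Liam -> Alice: 4 + 7 = 11
Bob -> Alice: 8
Bob -> Liam -> Dave -> Frank -> Alice: 4 + 6 + 4 + 2 = 16
Bob -> Liam -> Judy -> Dave -> Frank -> Alice: 4 + 4 + 3 + 4 + 2 = 17
Shortest: 8.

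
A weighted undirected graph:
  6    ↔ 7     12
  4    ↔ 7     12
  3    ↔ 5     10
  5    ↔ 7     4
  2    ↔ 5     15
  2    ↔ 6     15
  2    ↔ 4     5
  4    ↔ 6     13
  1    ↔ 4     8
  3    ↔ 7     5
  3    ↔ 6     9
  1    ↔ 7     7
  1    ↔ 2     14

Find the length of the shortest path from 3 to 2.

Some routes from 3 to 2:
3 → 7 → 4 → 2: 5 + 12 + 5 = 22
3 → 5 → 2: 10 + 15 = 25
3 → 7 → 1 → 4 → 2: 5 + 7 + 8 + 5 = 25
3 → 7 → 5 → 2: 5 + 4 + 15 = 24
3 → 6 → 2: 9 + 15 = 24
The minimum is 22.

22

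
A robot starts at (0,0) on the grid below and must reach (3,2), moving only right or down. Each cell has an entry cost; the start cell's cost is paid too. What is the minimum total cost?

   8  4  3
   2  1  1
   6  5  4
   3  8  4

Path (0,0) -> (1,0) -> (1,1) -> (1,2) -> (2,2) -> (3,2): 8 + 2 + 1 + 1 + 4 + 4 = 20.

20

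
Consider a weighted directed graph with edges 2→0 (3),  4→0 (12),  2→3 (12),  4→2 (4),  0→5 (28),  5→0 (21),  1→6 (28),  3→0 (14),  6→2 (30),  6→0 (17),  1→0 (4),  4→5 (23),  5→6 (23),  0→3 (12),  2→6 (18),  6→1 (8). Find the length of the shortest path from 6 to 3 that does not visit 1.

29

Paths from 6 to 3 avoiding 1:
6→0→3: 17 + 12 = 29
6→2→0→3: 30 + 3 + 12 = 45
6→2→3: 30 + 12 = 42
The minimum is 29.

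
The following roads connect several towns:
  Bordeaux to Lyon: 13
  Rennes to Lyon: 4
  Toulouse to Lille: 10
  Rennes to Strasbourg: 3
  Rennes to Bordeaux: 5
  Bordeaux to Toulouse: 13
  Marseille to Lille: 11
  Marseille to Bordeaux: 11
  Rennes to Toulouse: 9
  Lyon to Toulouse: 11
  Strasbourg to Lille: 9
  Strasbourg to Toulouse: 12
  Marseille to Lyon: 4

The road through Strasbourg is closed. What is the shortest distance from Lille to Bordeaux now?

22

Checking several routes:
Lille-Marseille-Lyon-Rennes-Bordeaux: 11 + 4 + 4 + 5 = 24
Lille-Toulouse-Bordeaux: 10 + 13 = 23
Lille-Marseille-Bordeaux: 11 + 11 = 22
Shortest: 22.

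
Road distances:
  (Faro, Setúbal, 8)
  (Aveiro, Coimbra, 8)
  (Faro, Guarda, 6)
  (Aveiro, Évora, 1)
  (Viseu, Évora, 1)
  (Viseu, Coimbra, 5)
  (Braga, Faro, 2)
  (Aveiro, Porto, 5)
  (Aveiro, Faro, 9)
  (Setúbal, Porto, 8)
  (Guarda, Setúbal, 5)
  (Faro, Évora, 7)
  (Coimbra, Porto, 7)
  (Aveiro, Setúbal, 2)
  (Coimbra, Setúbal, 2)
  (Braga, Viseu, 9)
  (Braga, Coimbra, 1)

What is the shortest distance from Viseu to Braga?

6

Checking several routes:
Viseu→Évora→Aveiro→Setúbal→Coimbra→Braga: 1 + 1 + 2 + 2 + 1 = 7
Viseu→Braga: 9
Viseu→Évora→Faro→Braga: 1 + 7 + 2 = 10
Viseu→Évora→Aveiro→Coimbra→Braga: 1 + 1 + 8 + 1 = 11
Viseu→Coimbra→Braga: 5 + 1 = 6
Shortest: 6.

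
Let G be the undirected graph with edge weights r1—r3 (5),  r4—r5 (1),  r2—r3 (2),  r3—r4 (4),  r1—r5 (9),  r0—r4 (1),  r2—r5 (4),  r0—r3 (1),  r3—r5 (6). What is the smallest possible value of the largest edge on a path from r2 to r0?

2

A few of the r2→r0 routes:
r2-r5-r4-r0: max(4, 1, 1) = 4
r2-r3-r4-r0: max(2, 4, 1) = 4
r2-r5-r3-r4-r0: max(4, 6, 4, 1) = 6
r2-r5-r4-r3-r0: max(4, 1, 4, 1) = 4
r2-r3-r0: max(2, 1) = 2
Smallest bottleneck: 2.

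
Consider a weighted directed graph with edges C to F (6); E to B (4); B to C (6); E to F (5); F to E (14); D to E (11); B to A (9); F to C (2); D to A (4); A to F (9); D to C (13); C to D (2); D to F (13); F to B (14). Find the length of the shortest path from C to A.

Checking several routes:
C-D-F-B-A: 2 + 13 + 14 + 9 = 38
C-D-E-F-B-A: 2 + 11 + 5 + 14 + 9 = 41
C-D-E-B-A: 2 + 11 + 4 + 9 = 26
C-D-A: 2 + 4 = 6
C-F-E-B-A: 6 + 14 + 4 + 9 = 33
C-F-B-A: 6 + 14 + 9 = 29
Shortest: 6.

6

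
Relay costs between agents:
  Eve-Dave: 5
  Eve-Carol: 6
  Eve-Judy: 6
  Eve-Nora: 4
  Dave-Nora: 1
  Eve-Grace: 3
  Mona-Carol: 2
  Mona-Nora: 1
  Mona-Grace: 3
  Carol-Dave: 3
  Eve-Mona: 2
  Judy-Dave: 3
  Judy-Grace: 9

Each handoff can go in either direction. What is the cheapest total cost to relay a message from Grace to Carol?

A few of the Grace→Carol routes:
Grace - Eve - Carol: 3 + 6 = 9
Grace - Eve - Mona - Carol: 3 + 2 + 2 = 7
Grace - Mona - Nora - Dave - Carol: 3 + 1 + 1 + 3 = 8
Grace - Mona - Carol: 3 + 2 = 5
Shortest: 5.

5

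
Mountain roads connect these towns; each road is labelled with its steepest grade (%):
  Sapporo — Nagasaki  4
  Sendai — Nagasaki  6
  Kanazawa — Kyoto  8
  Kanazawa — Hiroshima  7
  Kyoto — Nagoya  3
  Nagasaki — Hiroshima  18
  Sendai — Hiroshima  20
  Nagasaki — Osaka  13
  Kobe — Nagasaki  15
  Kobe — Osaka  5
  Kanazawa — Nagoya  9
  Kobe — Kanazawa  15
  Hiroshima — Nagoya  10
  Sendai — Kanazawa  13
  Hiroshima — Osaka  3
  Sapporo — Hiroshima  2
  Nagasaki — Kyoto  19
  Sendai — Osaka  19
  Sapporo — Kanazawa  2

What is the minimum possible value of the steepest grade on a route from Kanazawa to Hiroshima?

Checking several routes:
Kanazawa → Hiroshima: max(7) = 7
Kanazawa → Sapporo → Hiroshima: max(2, 2) = 2
Kanazawa → Sendai → Nagasaki → Osaka → Hiroshima: max(13, 6, 13, 3) = 13
Kanazawa → Nagoya → Hiroshima: max(9, 10) = 10
Kanazawa → Sendai → Nagasaki → Sapporo → Hiroshima: max(13, 6, 4, 2) = 13
Kanazawa → Kyoto → Nagoya → Hiroshima: max(8, 3, 10) = 10
Smallest bottleneck: 2%.

2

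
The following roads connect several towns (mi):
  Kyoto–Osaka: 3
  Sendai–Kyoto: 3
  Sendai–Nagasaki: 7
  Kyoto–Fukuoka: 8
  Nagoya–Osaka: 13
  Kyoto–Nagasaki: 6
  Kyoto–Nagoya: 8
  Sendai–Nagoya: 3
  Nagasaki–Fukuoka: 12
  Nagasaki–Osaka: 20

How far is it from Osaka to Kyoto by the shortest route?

A few of the Osaka→Kyoto routes:
Osaka - Kyoto: 3
Osaka - Nagoya - Kyoto: 13 + 8 = 21
Osaka - Nagoya - Sendai - Nagasaki - Kyoto: 13 + 3 + 7 + 6 = 29
Osaka - Nagasaki - Sendai - Kyoto: 20 + 7 + 3 = 30
Osaka - Nagoya - Sendai - Kyoto: 13 + 3 + 3 = 19
Osaka - Nagasaki - Kyoto: 20 + 6 = 26
Best route has total 3 mi.

3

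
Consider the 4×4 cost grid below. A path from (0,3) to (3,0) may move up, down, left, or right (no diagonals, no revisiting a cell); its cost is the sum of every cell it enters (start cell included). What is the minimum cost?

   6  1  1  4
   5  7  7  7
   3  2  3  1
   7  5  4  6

25

One optimal route is (0,3) -> (0,2) -> (0,1) -> (1,1) -> (2,1) -> (2,0) -> (3,0).
Its cost is 4 + 1 + 1 + 7 + 2 + 3 + 7 = 25.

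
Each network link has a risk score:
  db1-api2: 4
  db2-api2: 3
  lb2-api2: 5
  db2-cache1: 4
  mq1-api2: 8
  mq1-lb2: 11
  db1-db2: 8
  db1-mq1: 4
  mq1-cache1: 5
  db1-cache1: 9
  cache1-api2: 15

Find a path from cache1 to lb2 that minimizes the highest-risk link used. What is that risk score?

5

Checking several routes:
cache1 -> mq1 -> db1 -> api2 -> lb2: max(5, 4, 4, 5) = 5
cache1 -> mq1 -> db1 -> db2 -> api2 -> lb2: max(5, 4, 8, 3, 5) = 8
cache1 -> db2 -> api2 -> lb2: max(4, 3, 5) = 5
cache1 -> mq1 -> api2 -> lb2: max(5, 8, 5) = 8
Smallest bottleneck: 5.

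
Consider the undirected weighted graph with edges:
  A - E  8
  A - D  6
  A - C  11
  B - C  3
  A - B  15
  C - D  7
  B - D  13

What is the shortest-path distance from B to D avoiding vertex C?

13

Routes from B to D avoiding C:
B -> D: 13
B -> A -> D: 15 + 6 = 21
Best route has total 13.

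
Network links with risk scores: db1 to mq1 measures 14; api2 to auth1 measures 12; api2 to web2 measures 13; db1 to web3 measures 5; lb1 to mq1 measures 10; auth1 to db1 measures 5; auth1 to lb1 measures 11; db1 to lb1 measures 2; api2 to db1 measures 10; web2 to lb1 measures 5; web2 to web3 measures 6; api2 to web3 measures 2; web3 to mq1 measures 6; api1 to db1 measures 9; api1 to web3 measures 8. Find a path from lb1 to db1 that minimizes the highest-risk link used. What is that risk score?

Comparing a few candidate routes:
lb1 → db1: max(2) = 2
lb1 → web2 → web3 → api1 → db1: max(5, 6, 8, 9) = 9
lb1 → mq1 → web3 → api2 → db1: max(10, 6, 2, 10) = 10
lb1 → web2 → web3 → db1: max(5, 6, 5) = 6
Best route has worst link 2.

2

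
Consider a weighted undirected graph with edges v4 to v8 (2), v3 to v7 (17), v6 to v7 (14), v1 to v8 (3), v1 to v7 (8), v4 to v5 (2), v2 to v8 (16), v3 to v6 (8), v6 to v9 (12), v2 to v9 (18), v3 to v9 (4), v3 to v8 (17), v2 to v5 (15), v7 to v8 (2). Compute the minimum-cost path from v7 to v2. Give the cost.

18

A few of the v7→v2 routes:
v7-v8-v4-v5-v2: 2 + 2 + 2 + 15 = 21
v7-v8-v2: 2 + 16 = 18
v7-v3-v9-v2: 17 + 4 + 18 = 39
v7-v1-v8-v2: 8 + 3 + 16 = 27
v7-v1-v8-v4-v5-v2: 8 + 3 + 2 + 2 + 15 = 30
Shortest: 18.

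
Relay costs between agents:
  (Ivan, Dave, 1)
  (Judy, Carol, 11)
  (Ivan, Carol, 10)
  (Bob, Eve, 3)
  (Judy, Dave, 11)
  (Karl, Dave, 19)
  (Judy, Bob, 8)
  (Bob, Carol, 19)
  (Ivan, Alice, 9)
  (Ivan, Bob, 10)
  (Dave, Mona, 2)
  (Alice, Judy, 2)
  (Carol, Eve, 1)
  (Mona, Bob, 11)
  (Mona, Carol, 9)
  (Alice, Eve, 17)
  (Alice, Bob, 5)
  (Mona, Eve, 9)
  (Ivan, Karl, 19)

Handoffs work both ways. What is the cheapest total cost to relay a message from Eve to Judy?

Comparing a few candidate routes:
Eve - Carol - Judy: 1 + 11 = 12
Eve - Carol - Ivan - Alice - Judy: 1 + 10 + 9 + 2 = 22
Eve - Bob - Judy: 3 + 8 = 11
Eve - Alice - Judy: 17 + 2 = 19
Eve - Mona - Dave - Judy: 9 + 2 + 11 = 22
Eve - Bob - Alice - Judy: 3 + 5 + 2 = 10
Shortest: 10.

10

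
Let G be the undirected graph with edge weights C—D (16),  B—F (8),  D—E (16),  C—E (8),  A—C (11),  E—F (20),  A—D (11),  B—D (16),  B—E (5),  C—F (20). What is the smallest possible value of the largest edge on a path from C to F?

Some routes from C to F:
C - E - B - F: max(8, 5, 8) = 8
C - D - B - F: max(16, 16, 8) = 16
C - A - D - B - F: max(11, 11, 16, 8) = 16
C - A - D - E - B - F: max(11, 11, 16, 5, 8) = 16
Best route has worst link 8.

8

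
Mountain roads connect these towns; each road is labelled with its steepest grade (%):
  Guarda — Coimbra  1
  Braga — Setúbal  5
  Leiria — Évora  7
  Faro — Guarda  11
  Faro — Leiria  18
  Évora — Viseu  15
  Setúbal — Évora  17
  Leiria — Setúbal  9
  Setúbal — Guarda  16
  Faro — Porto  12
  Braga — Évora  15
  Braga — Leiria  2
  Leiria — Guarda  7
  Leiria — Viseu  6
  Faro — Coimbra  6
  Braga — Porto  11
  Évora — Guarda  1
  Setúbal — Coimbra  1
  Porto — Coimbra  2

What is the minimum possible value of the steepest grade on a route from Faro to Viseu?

6

Some routes from Faro to Viseu:
Faro - Guarda - Coimbra - Setúbal - Leiria - Viseu: max(11, 1, 1, 9, 6) = 11
Faro - Coimbra - Guarda - Leiria - Viseu: max(6, 1, 7, 6) = 7
Faro - Coimbra - Setúbal - Braga - Leiria - Viseu: max(6, 1, 5, 2, 6) = 6
Faro - Coimbra - Guarda - Évora - Leiria - Viseu: max(6, 1, 1, 7, 6) = 7
Faro - Coimbra - Setúbal - Leiria - Viseu: max(6, 1, 9, 6) = 9
Faro - Guarda - Coimbra - Setúbal - Braga - Leiria - Viseu: max(11, 1, 1, 5, 2, 6) = 11
Smallest bottleneck: 6%.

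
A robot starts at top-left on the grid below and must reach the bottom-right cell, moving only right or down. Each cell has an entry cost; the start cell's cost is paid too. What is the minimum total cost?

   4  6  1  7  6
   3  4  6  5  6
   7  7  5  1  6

29

One optimal route is r0c0 r0c1 r0c2 r1c2 r1c3 r2c3 r2c4.
Its cost is 4 + 6 + 1 + 6 + 5 + 1 + 6 = 29.
(Top row then right column would cost 36.)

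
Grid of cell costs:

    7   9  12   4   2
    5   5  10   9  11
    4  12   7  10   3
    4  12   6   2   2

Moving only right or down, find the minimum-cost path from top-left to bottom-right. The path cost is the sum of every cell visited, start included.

42

Path (0,0) (1,0) (2,0) (3,0) (3,1) (3,2) (3,3) (3,4): 7 + 5 + 4 + 4 + 12 + 6 + 2 + 2 = 42.
For comparison, the top-then-right route costs 50.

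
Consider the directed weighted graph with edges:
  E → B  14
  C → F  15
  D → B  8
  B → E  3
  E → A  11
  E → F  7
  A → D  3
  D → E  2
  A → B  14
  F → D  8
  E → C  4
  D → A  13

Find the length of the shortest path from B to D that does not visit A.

Routes from B to D avoiding A:
B-E-F-D: 3 + 7 + 8 = 18
B-E-C-F-D: 3 + 4 + 15 + 8 = 30
The minimum is 18.

18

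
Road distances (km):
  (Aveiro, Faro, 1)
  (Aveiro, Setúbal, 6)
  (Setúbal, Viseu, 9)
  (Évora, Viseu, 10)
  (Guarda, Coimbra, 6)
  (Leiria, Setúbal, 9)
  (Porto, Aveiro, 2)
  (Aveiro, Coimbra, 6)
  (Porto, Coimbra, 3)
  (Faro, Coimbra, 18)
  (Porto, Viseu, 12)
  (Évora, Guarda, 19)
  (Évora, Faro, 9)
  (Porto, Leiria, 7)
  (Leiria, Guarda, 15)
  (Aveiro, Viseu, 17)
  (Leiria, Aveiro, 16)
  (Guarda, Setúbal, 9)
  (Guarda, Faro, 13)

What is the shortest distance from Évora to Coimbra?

15

Checking several routes:
Évora → Faro → Aveiro → Porto → Coimbra: 9 + 1 + 2 + 3 = 15
Évora → Viseu → Porto → Coimbra: 10 + 12 + 3 = 25
Évora → Faro → Aveiro → Coimbra: 9 + 1 + 6 = 16
Évora → Guarda → Coimbra: 19 + 6 = 25
The minimum is 15 km.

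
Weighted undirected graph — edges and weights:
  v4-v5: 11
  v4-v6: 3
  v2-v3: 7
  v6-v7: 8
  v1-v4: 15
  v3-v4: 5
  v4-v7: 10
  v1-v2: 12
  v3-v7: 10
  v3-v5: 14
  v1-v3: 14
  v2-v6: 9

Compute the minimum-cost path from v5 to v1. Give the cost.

Comparing a few candidate routes:
v5→v4→v1: 11 + 15 = 26
v5→v3→v1: 14 + 14 = 28
v5→v4→v3→v1: 11 + 5 + 14 = 30
The minimum is 26.

26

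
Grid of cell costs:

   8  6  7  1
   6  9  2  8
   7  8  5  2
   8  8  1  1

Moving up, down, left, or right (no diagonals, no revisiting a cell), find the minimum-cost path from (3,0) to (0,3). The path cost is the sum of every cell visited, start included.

Cheapest: r3c0 -> r3c1 -> r3c2 -> r3c3 -> r2c3 -> r1c3 -> r0c3
  8 + 8 + 1 + 1 + 2 + 8 + 1 = 29

29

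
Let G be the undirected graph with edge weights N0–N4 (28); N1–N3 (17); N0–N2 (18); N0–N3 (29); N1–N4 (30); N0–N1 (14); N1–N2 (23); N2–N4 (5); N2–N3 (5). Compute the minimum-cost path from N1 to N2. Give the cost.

Checking several routes:
N1→N0→N2: 14 + 18 = 32
N1→N2: 23
N1→N4→N2: 30 + 5 = 35
N1→N3→N2: 17 + 5 = 22
N1→N0→N4→N2: 14 + 28 + 5 = 47
Best route has total 22.

22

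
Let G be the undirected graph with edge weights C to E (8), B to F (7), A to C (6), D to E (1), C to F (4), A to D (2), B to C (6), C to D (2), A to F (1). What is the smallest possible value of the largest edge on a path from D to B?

6

A few of the D→B routes:
D→A→C→B: max(2, 6, 6) = 6
D→A→F→B: max(2, 1, 7) = 7
D→A→F→C→B: max(2, 1, 4, 6) = 6
D→A→C→F→B: max(2, 6, 4, 7) = 7
D→C→B: max(2, 6) = 6
Smallest bottleneck: 6.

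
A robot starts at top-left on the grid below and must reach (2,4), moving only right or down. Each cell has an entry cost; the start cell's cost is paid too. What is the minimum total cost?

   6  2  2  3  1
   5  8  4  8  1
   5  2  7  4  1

16

One optimal route is (0,0) → (0,1) → (0,2) → (0,3) → (0,4) → (1,4) → (2,4).
Its cost is 6 + 2 + 2 + 3 + 1 + 1 + 1 = 16.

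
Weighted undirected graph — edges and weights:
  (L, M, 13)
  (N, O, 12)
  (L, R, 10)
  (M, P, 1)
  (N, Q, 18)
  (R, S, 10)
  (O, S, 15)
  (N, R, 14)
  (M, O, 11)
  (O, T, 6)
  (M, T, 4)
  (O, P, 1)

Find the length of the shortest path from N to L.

Some routes from N to L:
N → O → P → M → L: 12 + 1 + 1 + 13 = 27
N → O → S → R → L: 12 + 15 + 10 + 10 = 47
N → O → T → M → L: 12 + 6 + 4 + 13 = 35
N → O → M → L: 12 + 11 + 13 = 36
N → R → S → O → P → M → L: 14 + 10 + 15 + 1 + 1 + 13 = 54
N → R → L: 14 + 10 = 24
Shortest: 24.

24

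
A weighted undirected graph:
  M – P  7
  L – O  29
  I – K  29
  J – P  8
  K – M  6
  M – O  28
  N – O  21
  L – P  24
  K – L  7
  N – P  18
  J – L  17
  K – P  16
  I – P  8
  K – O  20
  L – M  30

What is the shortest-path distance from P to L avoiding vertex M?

23

Some routes from P to L avoiding M:
P -> L: 24
P -> K -> O -> L: 16 + 20 + 29 = 65
P -> I -> K -> L: 8 + 29 + 7 = 44
P -> N -> O -> K -> L: 18 + 21 + 20 + 7 = 66
P -> J -> L: 8 + 17 = 25
P -> K -> L: 16 + 7 = 23
Shortest: 23.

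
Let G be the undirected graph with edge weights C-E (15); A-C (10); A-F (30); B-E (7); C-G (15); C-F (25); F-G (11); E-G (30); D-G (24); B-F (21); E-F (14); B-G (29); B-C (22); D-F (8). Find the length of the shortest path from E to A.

25

A few of the E→A routes:
E - C - A: 15 + 10 = 25
E - B - C - A: 7 + 22 + 10 = 39
E - F - A: 14 + 30 = 44
E - F - C - A: 14 + 25 + 10 = 49
E - F - G - C - A: 14 + 11 + 15 + 10 = 50
Shortest: 25.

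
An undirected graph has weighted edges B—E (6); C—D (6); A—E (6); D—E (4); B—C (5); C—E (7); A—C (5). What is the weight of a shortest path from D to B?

Some routes from D to B:
D - E - A - C - B: 4 + 6 + 5 + 5 = 20
D - E - C - B: 4 + 7 + 5 = 16
D - C - B: 6 + 5 = 11
D - C - E - B: 6 + 7 + 6 = 19
D - E - B: 4 + 6 = 10
Best route has total 10.

10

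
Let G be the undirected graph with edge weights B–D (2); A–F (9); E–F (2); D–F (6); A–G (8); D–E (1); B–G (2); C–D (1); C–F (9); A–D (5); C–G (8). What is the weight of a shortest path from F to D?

A few of the F→D routes:
F→D: 6
F→C→D: 9 + 1 = 10
F→E→D: 2 + 1 = 3
The minimum is 3.

3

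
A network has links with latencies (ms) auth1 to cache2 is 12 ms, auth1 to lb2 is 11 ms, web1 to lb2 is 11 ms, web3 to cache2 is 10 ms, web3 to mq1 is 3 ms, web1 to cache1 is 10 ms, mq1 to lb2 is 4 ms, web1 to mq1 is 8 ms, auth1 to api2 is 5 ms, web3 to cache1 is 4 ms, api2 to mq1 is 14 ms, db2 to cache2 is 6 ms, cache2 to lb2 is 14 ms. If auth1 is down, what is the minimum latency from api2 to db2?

33

Routes from api2 to db2 avoiding auth1:
api2→mq1→web1→cache1→web3→cache2→db2: 14 + 8 + 10 + 4 + 10 + 6 = 52
api2→mq1→lb2→web1→cache1→web3→cache2→db2: 14 + 4 + 11 + 10 + 4 + 10 + 6 = 59
api2→mq1→web1→lb2→cache2→db2: 14 + 8 + 11 + 14 + 6 = 53
api2→mq1→lb2→cache2→db2: 14 + 4 + 14 + 6 = 38
api2→mq1→web3→cache1→web1→lb2→cache2→db2: 14 + 3 + 4 + 10 + 11 + 14 + 6 = 62
api2→mq1→web3→cache2→db2: 14 + 3 + 10 + 6 = 33
Best route has total 33 ms.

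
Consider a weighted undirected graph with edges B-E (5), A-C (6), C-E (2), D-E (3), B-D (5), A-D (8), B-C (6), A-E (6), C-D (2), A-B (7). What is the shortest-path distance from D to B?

5

Comparing a few candidate routes:
D - E - B: 3 + 5 = 8
D - B: 5
D - A - B: 8 + 7 = 15
D - C - E - B: 2 + 2 + 5 = 9
D - C - B: 2 + 6 = 8
D - E - C - B: 3 + 2 + 6 = 11
Best route has total 5.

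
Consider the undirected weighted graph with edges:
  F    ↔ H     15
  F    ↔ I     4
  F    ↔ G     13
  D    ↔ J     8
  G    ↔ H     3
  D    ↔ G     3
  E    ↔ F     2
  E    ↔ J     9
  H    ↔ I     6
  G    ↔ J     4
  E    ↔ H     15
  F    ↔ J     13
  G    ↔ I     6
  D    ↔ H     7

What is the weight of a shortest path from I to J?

Some routes from I to J:
I→H→G→J: 6 + 3 + 4 = 13
I→F→E→J: 4 + 2 + 9 = 15
I→G→J: 6 + 4 = 10
Best route has total 10.

10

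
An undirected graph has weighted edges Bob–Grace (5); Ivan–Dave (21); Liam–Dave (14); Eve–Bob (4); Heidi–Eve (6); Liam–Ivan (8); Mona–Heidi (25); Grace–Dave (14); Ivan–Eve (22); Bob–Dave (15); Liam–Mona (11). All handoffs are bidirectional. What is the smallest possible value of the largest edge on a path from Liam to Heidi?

14

A few of the Liam→Heidi routes:
Liam-Ivan-Dave-Bob-Eve-Heidi: max(8, 21, 15, 4, 6) = 21
Liam-Dave-Grace-Bob-Eve-Heidi: max(14, 14, 5, 4, 6) = 14
Liam-Dave-Bob-Eve-Heidi: max(14, 15, 4, 6) = 15
Best route has worst link 14.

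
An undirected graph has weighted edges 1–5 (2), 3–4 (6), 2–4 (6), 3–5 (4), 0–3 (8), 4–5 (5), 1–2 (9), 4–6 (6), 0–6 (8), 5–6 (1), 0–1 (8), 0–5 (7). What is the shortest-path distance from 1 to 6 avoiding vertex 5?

Paths from 1 to 6 avoiding 5:
1 - 2 - 4 - 3 - 0 - 6: 9 + 6 + 6 + 8 + 8 = 37
1 - 2 - 4 - 6: 9 + 6 + 6 = 21
1 - 0 - 3 - 4 - 6: 8 + 8 + 6 + 6 = 28
1 - 0 - 6: 8 + 8 = 16
Best route has total 16.

16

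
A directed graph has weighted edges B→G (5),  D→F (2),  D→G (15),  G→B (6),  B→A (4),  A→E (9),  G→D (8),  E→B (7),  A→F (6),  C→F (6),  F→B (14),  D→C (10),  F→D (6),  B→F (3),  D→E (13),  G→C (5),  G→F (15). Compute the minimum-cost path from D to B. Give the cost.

16

Comparing a few candidate routes:
D→E→B: 13 + 7 = 20
D→F→B: 2 + 14 = 16
D→G→B: 15 + 6 = 21
D→C→F→B: 10 + 6 + 14 = 30
Best route has total 16.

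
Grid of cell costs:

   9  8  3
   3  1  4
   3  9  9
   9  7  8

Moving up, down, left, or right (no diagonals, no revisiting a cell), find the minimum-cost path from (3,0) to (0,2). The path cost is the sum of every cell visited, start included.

Take r3c0 → r2c0 → r1c0 → r1c1 → r1c2 → r0c2 for a total of 9 + 3 + 3 + 1 + 4 + 3 = 23.

23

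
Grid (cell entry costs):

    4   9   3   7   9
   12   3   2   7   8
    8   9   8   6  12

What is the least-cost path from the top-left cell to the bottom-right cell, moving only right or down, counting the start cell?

43

Cheapest: [0,0]→[0,1]→[0,2]→[1,2]→[1,3]→[2,3]→[2,4]
  4 + 9 + 3 + 2 + 7 + 6 + 12 = 43
For comparison, the top-then-right route costs 52.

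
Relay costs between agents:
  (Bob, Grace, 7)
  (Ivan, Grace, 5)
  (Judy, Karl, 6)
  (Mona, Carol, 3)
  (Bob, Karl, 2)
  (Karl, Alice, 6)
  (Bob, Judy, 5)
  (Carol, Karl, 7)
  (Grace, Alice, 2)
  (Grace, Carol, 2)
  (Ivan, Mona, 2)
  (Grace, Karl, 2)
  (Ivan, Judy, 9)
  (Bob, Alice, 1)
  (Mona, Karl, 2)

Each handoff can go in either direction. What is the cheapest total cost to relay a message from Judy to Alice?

A few of the Judy→Alice routes:
Judy - Karl - Grace - Alice: 6 + 2 + 2 = 10
Judy - Karl - Bob - Alice: 6 + 2 + 1 = 9
Judy - Bob - Alice: 5 + 1 = 6
Judy - Bob - Karl - Grace - Alice: 5 + 2 + 2 + 2 = 11
The minimum is 6.

6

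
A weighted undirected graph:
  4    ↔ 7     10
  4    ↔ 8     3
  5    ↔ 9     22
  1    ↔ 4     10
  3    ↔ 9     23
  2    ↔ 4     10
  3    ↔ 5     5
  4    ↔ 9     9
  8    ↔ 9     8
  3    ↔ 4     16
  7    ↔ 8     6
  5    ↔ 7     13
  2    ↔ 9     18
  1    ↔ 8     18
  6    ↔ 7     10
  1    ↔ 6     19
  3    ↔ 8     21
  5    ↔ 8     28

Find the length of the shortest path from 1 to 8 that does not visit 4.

18

Some routes from 1 to 8 avoiding 4:
1 → 6 → 7 → 5 → 3 → 8: 19 + 10 + 13 + 5 + 21 = 68
1 → 6 → 7 → 5 → 8: 19 + 10 + 13 + 28 = 70
1 → 8: 18
1 → 6 → 7 → 8: 19 + 10 + 6 = 35
Shortest: 18.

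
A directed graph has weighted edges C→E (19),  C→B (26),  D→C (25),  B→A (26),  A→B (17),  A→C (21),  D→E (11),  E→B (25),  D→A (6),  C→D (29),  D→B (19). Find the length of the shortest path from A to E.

Candidate routes:
A -> C -> D -> E: 21 + 29 + 11 = 61
A -> C -> E: 21 + 19 = 40
Best route has total 40.

40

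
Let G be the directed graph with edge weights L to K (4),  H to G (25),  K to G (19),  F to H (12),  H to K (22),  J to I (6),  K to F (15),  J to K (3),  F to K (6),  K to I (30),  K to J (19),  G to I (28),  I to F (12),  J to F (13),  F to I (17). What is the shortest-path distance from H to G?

25

Paths from H to G:
H - G: 25
H - K - G: 22 + 19 = 41
Best route has total 25.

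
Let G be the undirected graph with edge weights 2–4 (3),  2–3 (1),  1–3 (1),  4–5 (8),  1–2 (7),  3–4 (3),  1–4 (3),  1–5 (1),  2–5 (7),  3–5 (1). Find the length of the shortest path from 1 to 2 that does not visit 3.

6

Paths from 1 to 2 avoiding 3:
1-4-2: 3 + 3 = 6
1-5-2: 1 + 7 = 8
1-5-4-2: 1 + 8 + 3 = 12
1-2: 7
1-4-5-2: 3 + 8 + 7 = 18
Best route has total 6.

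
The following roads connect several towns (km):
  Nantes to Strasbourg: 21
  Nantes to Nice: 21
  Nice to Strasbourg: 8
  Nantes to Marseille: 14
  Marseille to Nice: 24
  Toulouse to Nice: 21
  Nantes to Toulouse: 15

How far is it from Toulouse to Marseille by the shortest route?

A few of the Toulouse→Marseille routes:
Toulouse → Nice → Marseille: 21 + 24 = 45
Toulouse → Nantes → Marseille: 15 + 14 = 29
Toulouse → Nantes → Nice → Marseille: 15 + 21 + 24 = 60
Toulouse → Nice → Nantes → Marseille: 21 + 21 + 14 = 56
Best route has total 29 km.

29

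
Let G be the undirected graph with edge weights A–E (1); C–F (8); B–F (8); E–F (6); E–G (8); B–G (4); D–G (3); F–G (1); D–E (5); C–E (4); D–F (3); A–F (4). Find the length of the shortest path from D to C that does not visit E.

Paths from D to C avoiding E:
D - G - B - F - C: 3 + 4 + 8 + 8 = 23
D - F - C: 3 + 8 = 11
D - G - F - C: 3 + 1 + 8 = 12
The minimum is 11.

11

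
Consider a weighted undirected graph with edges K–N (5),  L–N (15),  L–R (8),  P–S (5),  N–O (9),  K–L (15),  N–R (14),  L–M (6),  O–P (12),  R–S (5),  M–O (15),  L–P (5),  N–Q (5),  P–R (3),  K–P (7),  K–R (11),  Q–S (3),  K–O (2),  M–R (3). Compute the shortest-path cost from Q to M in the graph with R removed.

19

A few of the Q→M routes:
Q -> N -> K -> O -> M: 5 + 5 + 2 + 15 = 27
Q -> S -> P -> L -> M: 3 + 5 + 5 + 6 = 19
Q -> N -> O -> M: 5 + 9 + 15 = 29
Q -> N -> K -> L -> M: 5 + 5 + 15 + 6 = 31
Q -> N -> K -> P -> L -> M: 5 + 5 + 7 + 5 + 6 = 28
Q -> N -> L -> M: 5 + 15 + 6 = 26
The minimum is 19.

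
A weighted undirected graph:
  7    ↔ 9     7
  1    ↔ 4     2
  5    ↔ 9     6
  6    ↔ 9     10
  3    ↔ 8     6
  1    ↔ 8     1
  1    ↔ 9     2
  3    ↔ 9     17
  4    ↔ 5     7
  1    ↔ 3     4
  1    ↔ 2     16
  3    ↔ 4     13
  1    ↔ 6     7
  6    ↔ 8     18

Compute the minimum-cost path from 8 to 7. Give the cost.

10

A few of the 8→7 routes:
8 - 1 - 9 - 7: 1 + 2 + 7 = 10
8 - 1 - 4 - 5 - 9 - 7: 1 + 2 + 7 + 6 + 7 = 23
8 - 3 - 1 - 9 - 7: 6 + 4 + 2 + 7 = 19
8 - 1 - 6 - 9 - 7: 1 + 7 + 10 + 7 = 25
8 - 1 - 3 - 9 - 7: 1 + 4 + 17 + 7 = 29
Best route has total 10.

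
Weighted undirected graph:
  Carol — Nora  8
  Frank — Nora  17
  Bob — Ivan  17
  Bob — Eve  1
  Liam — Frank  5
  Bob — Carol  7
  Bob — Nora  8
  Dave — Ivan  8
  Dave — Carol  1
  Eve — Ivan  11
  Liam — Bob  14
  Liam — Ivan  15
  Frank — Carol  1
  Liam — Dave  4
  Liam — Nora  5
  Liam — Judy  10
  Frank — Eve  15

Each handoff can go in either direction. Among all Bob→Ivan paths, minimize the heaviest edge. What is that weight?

8

Checking several routes:
Bob-Nora-Liam-Frank-Carol-Dave-Ivan: max(8, 5, 5, 1, 1, 8) = 8
Bob-Nora-Carol-Dave-Ivan: max(8, 8, 1, 8) = 8
Bob-Nora-Liam-Dave-Ivan: max(8, 5, 4, 8) = 8
Smallest bottleneck: 8.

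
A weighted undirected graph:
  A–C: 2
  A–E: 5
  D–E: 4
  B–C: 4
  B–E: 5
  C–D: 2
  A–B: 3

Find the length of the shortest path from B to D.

6

Some routes from B to D:
B - A - C - D: 3 + 2 + 2 = 7
B - E - D: 5 + 4 = 9
B - E - A - C - D: 5 + 5 + 2 + 2 = 14
B - C - D: 4 + 2 = 6
B - A - E - D: 3 + 5 + 4 = 12
The minimum is 6.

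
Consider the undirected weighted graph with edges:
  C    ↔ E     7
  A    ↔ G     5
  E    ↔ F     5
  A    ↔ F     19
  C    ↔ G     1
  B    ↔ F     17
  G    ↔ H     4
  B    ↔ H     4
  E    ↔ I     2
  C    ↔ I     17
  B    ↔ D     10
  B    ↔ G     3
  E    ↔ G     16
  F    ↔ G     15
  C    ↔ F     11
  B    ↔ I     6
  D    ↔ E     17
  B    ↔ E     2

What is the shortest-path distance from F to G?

Checking several routes:
F → C → G: 11 + 1 = 12
F → E → B → G: 5 + 2 + 3 = 10
F → E → C → G: 5 + 7 + 1 = 13
The minimum is 10.

10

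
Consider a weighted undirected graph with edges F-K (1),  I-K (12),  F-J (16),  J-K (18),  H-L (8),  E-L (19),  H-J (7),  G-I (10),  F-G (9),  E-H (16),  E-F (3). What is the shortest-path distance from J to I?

29

A few of the J→I routes:
J→F→G→I: 16 + 9 + 10 = 35
J→K→I: 18 + 12 = 30
J→F→K→I: 16 + 1 + 12 = 29
Shortest: 29.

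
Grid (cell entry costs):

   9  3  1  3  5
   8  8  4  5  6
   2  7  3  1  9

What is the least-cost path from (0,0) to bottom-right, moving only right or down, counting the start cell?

Path r0c0 → r0c1 → r0c2 → r1c2 → r2c2 → r2c3 → r2c4: 9 + 3 + 1 + 4 + 3 + 1 + 9 = 30.
(Top row then right column would cost 36.)

30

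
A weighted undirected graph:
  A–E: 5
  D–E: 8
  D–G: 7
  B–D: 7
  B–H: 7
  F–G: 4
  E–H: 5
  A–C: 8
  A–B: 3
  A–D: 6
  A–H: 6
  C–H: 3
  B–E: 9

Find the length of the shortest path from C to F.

25

Some routes from C to F:
C - H - E - D - G - F: 3 + 5 + 8 + 7 + 4 = 27
C - H - A - D - G - F: 3 + 6 + 6 + 7 + 4 = 26
C - H - B - D - G - F: 3 + 7 + 7 + 7 + 4 = 28
C - A - D - G - F: 8 + 6 + 7 + 4 = 25
The minimum is 25.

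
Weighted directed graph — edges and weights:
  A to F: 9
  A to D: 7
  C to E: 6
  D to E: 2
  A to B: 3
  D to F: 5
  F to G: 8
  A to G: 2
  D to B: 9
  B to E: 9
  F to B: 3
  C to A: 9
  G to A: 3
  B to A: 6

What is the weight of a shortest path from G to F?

12

Paths from G to F:
G -> A -> D -> F: 3 + 7 + 5 = 15
G -> A -> F: 3 + 9 = 12
The minimum is 12.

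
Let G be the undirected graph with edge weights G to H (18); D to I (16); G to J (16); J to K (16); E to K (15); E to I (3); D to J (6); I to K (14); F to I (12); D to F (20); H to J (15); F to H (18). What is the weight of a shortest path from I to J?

22

A few of the I→J routes:
I→K→J: 14 + 16 = 30
I→F→H→J: 12 + 18 + 15 = 45
I→E→K→J: 3 + 15 + 16 = 34
I→D→J: 16 + 6 = 22
I→F→D→J: 12 + 20 + 6 = 38
The minimum is 22.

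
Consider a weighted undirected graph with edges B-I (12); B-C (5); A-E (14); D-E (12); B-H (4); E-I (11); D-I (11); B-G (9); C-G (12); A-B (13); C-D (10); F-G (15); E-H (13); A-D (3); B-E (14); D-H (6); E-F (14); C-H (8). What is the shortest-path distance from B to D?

10

Checking several routes:
B → H → C → D: 4 + 8 + 10 = 22
B → A → D: 13 + 3 = 16
B → C → H → D: 5 + 8 + 6 = 19
B → I → D: 12 + 11 = 23
B → H → D: 4 + 6 = 10
B → C → D: 5 + 10 = 15
Best route has total 10.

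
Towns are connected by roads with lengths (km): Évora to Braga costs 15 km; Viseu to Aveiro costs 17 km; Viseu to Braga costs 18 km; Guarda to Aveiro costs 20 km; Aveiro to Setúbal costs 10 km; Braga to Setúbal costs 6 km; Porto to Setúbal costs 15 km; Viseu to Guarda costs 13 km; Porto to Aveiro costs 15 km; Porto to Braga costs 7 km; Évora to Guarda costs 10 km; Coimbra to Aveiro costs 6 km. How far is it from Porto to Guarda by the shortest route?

A few of the Porto→Guarda routes:
Porto→Aveiro→Viseu→Guarda: 15 + 17 + 13 = 45
Porto→Braga→Setúbal→Aveiro→Guarda: 7 + 6 + 10 + 20 = 43
Porto→Braga→Évora→Guarda: 7 + 15 + 10 = 32
Porto→Aveiro→Guarda: 15 + 20 = 35
Porto→Braga→Viseu→Guarda: 7 + 18 + 13 = 38
Porto→Setúbal→Aveiro→Guarda: 15 + 10 + 20 = 45
The minimum is 32 km.

32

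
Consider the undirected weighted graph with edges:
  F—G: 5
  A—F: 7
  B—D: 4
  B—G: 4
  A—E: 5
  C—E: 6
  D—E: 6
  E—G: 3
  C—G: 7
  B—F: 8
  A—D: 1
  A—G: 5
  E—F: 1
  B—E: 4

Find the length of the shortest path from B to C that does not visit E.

Comparing a few candidate routes:
B→D→A→G→C: 4 + 1 + 5 + 7 = 17
B→F→G→C: 8 + 5 + 7 = 20
B→G→C: 4 + 7 = 11
Best route has total 11.

11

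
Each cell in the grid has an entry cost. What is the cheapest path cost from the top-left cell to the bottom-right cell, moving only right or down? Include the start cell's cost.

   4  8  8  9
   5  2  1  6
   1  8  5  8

Cheapest: r0c0 r1c0 r1c1 r1c2 r2c2 r2c3
  4 + 5 + 2 + 1 + 5 + 8 = 25

25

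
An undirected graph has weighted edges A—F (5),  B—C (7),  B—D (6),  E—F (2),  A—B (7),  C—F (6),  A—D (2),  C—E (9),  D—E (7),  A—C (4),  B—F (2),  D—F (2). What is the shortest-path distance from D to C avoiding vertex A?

8

Checking several routes:
D -> F -> B -> C: 2 + 2 + 7 = 11
D -> F -> C: 2 + 6 = 8
D -> F -> E -> C: 2 + 2 + 9 = 13
D -> B -> C: 6 + 7 = 13
Shortest: 8.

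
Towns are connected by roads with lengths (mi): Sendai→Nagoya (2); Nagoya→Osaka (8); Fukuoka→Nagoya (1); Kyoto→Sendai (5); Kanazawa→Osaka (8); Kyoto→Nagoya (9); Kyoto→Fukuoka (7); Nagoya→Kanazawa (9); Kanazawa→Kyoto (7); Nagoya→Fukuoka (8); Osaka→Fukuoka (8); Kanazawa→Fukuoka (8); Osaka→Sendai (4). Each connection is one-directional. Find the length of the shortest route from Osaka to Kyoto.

22

Candidate routes:
Osaka → Sendai → Nagoya → Kanazawa → Kyoto: 4 + 2 + 9 + 7 = 22
Osaka → Fukuoka → Nagoya → Kanazawa → Kyoto: 8 + 1 + 9 + 7 = 25
The minimum is 22 mi.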